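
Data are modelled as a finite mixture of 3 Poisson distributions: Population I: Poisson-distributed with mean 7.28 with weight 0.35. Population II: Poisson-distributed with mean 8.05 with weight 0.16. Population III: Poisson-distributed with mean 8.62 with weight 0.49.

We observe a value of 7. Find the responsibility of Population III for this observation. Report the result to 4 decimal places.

Apply Bayes' rule: the posterior for each component is proportional to its prior times its likelihood at x.
Evaluate each component's likelihood at the observed value:
  f_I = 0.148192
  f_II = 0.138698
  f_III = 0.12662
Multiply by the mixture weights:
  π_I·f_I = 0.35 × 0.148192 = 0.0518673
  π_II·f_II = 0.16 × 0.138698 = 0.0221917
  π_III·f_III = 0.49 × 0.12662 = 0.0620437
Denominator: 0.0518673 + 0.0221917 + 0.0620437 = 0.136103
Responsibility of Population III: 0.0620437 / 0.136103 ≈ 0.4559

0.4559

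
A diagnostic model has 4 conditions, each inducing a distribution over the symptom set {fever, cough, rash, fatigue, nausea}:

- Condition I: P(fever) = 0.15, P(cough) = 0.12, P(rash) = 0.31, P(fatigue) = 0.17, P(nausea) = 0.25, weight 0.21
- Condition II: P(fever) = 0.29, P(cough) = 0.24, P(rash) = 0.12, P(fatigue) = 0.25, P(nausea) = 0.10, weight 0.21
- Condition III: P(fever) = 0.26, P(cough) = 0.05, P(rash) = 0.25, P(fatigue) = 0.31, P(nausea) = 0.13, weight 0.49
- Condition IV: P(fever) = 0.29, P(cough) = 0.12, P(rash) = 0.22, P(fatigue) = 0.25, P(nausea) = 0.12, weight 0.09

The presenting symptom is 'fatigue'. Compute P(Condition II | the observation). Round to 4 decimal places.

Apply Bayes' rule: the posterior for each component is proportional to its prior times its likelihood at x.
Categorical probabilities:
  L_I = 0.17
  L_II = 0.25
  L_III = 0.31
  L_IV = 0.25
Weight by the priors:
  w_I·L_I = 0.21 × 0.17 = 0.0357
  w_II·L_II = 0.21 × 0.25 = 0.0525
  w_III·L_III = 0.49 × 0.31 = 0.1519
  w_IV·L_IV = 0.09 × 0.25 = 0.0225
Denominator: 0.0357 + 0.0525 + 0.1519 + 0.0225 = 0.2626
P(Condition II | x) = 0.0525 / 0.2626 ≈ 0.1999

0.1999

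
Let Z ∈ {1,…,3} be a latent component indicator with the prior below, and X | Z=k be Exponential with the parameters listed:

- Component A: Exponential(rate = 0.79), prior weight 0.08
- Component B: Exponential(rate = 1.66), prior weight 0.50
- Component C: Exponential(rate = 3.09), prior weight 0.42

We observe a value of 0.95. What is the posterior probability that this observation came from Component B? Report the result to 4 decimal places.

0.6345

P(component k | x) = π_k·f_k(x) / marginal(x), where marginal(x) = Σ_j π_j·f_j(x).
Component likelihoods at x = 0.95:
  f_A = 0.372983
  f_B = 0.342946
  f_C = 0.164092
Prior × likelihood for each component:
  π_A·f_A = 0.08 × 0.372983 = 0.0298386
  π_B·f_B = 0.50 × 0.342946 = 0.171473
  π_C·f_C = 0.42 × 0.164092 = 0.0689186
Normaliser: 0.0298386 + 0.171473 + 0.0689186 = 0.27023
P(Component B | x) = 0.171473 / 0.27023 ≈ 0.6345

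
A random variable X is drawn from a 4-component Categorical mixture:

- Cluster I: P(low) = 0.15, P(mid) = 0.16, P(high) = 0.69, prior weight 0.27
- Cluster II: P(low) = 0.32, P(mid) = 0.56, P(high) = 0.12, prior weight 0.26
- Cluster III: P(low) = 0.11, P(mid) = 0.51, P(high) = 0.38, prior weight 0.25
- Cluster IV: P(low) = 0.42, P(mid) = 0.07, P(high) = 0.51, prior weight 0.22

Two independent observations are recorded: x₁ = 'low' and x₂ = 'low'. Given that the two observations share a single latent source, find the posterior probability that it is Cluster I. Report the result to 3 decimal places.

0.082

P(component k | x) = P(Z=k)·f_k(x) / marginal(x), where marginal(x) = Σ_j P(Z=j)·f_j(x).
Since both observations come from the same component, the likelihood for component k is f_k(x₁)·f_k(x₂).
  f_I = [P(low | comp) = 0.15] × [0.15] = 0.0225
  f_II = [P(low | comp) = 0.32] × [0.32] = 0.1024
  f_III = [P(low | comp) = 0.11] × [0.11] = 0.0121
  f_IV = [P(low | comp) = 0.42] × [0.42] = 0.1764
Prior × likelihood for each component:
  P(Z=I)·f_I = 0.27 × 0.0225 = 0.006075
  P(Z=II)·f_II = 0.26 × 0.1024 = 0.026624
  P(Z=III)·f_III = 0.25 × 0.0121 = 0.003025
  P(Z=IV)·f_IV = 0.22 × 0.1764 = 0.038808
Normaliser: 0.006075 + 0.026624 + 0.003025 + 0.038808 = 0.074532
P(Cluster I | data) ≈ 0.082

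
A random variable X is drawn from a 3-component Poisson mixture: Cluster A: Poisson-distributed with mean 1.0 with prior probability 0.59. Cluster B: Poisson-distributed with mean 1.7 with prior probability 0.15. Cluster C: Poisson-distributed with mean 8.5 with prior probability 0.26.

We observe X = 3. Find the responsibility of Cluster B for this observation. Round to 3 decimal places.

0.350

The responsibility of component k is w_k f_k(x) divided by Σ_j w_j f_j(x).
Evaluate each component's likelihood at the observed value:
  f_A = 0.0613132
  f_B = 0.149587
  f_C = 0.0208258
Weight by the priors:
  w_A·f_A = 0.59 × 0.0613132 = 0.0361748
  w_B·f_B = 0.15 × 0.149587 = 0.0224381
  w_C·f_C = 0.26 × 0.0208258 = 0.00541472
Denominator: 0.0361748 + 0.0224381 + 0.00541472 = 0.0640276
Responsibility of Cluster B: 0.0224381 / 0.0640276 ≈ 0.350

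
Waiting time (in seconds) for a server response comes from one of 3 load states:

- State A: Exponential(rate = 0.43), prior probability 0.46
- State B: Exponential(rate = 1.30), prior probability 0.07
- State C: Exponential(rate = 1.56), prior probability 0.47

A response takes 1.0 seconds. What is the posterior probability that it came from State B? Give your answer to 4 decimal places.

Posterior ∝ prior × likelihood, so P(k | x) ∝ π_k f_k(x); normalise over all components.
Exponential densities:
  p_A = 0.279719
  p_B = 0.354291
  p_C = 0.327812
Unnormalised posteriors:
  π_A·p_A = 0.46 × 0.279719 = 0.128671
  π_B·p_B = 0.07 × 0.354291 = 0.0248004
  π_C·p_C = 0.47 × 0.327812 = 0.154072
Evidence: 0.128671 + 0.0248004 + 0.154072 = 0.307543
Responsibility of State B: 0.0248004 / 0.307543 ≈ 0.0806

0.0806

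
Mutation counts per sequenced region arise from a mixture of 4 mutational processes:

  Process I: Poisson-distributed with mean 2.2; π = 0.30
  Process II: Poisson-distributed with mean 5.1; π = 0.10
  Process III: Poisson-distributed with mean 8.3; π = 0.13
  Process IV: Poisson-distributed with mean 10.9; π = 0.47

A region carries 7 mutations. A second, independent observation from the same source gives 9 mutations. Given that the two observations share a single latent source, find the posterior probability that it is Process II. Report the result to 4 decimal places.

The responsibility of component k is w_k f_k(x) divided by Σ_j w_j f_j(x).
Since both observations come from the same component, the likelihood for component k is f_k(x₁)·f_k(x₂).
  p_I = [e^(−2.2)·2.2^7/7! = 0.00548378] × [0.000368632] = 2.0215e-06
  p_II = [e^(−5.1)·5.1^7/7! = 0.108557] × [0.0392163] = 0.00425721
  p_III = [e^(−8.3)·8.3^7/7! = 0.133805] × [0.128025] = 0.0171304
  p_IV = [e^(−10.9)·10.9^7/7! = 0.0669492] × [0.110475] = 0.00739623
Prior × likelihood for each component:
  w_I·p_I = 0.30 × 2.0215e-06 = 6.0645e-07
  w_II·p_II = 0.10 × 0.00425721 = 0.000425721
  w_III·p_III = 0.13 × 0.0171304 = 0.00222695
  w_IV·p_IV = 0.47 × 0.00739623 = 0.00347623
Denominator: 6.0645e-07 + 0.000425721 + 0.00222695 + 0.00347623 = 0.00612951
P(Process II | x₁, x₂) = 0.000425721 / 0.00612951 ≈ 0.0695

0.0695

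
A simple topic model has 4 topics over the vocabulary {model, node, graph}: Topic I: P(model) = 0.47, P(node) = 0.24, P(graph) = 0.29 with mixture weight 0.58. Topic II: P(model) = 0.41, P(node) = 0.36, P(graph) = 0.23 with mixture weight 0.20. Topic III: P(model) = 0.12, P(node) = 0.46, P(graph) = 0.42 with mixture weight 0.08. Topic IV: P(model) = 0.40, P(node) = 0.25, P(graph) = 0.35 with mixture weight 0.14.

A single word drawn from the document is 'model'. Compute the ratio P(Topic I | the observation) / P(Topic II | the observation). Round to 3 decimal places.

3.324

The posterior odds equal the prior odds times the likelihood ratio: (w_i/w_j)·(f_i(x)/f_j(x)).
Categorical probabilities:
  f_I = 0.47
  f_II = 0.41
  f_III = 0.12
  f_IV = 0.4
Odds = (0.58/0.20) × (0.47/0.41) = 2.9 × 1.14634 ≈ 3.324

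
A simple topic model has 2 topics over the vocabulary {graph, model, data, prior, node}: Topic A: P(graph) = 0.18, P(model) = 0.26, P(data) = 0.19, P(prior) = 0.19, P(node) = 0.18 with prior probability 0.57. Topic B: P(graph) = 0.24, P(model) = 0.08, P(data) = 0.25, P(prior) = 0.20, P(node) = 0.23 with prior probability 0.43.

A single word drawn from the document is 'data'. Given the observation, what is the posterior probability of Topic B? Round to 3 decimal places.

The responsibility of component k is P(Z=k) f_k(x) divided by Σ_j P(Z=j) f_j(x).
Categorical probabilities:
  f_A = 0.19
  f_B = 0.25
Unnormalised posteriors:
  P(Z=A)·f_A = 0.57 × 0.19 = 0.1083
  P(Z=B)·f_B = 0.43 × 0.25 = 0.1075
Marginal: 0.1083 + 0.1075 = 0.2158
P(Topic B | x) = 0.1075 / 0.2158 ≈ 0.498

0.498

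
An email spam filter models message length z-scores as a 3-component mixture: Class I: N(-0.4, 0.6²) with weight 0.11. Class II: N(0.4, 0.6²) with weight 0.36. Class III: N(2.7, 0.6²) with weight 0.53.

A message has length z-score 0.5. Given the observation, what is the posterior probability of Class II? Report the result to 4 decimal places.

By Bayes' theorem, P(k | x) = P(Z=k) f_k(x) / Σ_j P(Z=j) f_j(x).
Normal densities:
  L_I = 0.215863
  L_II = 0.655733
  L_III = 0.000800451
Prior × likelihood for each component:
  P(Z=I)·L_I = 0.11 × 0.215863 = 0.0237449
  P(Z=II)·L_II = 0.36 × 0.655733 = 0.236064
  P(Z=III)·L_III = 0.53 × 0.000800451 = 0.000424239
Sum: 0.0237449 + 0.236064 + 0.000424239 = 0.260233
P(Class II | the observation) = 0.236064 / 0.260233 ≈ 0.9071

0.9071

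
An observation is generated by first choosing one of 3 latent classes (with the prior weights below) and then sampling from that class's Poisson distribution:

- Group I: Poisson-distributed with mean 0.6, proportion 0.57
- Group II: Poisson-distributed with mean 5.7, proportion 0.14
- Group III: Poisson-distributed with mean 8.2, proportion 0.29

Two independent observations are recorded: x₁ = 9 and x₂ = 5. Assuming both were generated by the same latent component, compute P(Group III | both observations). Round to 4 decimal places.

0.6941

P(component k | x) = π_k·f_k(x) / marginal(x), where marginal(x) = Σ_j π_j·f_j(x).
Since both observations come from the same component, the likelihood for component k is f_k(x₁)·f_k(x₂).
  f_I = [1.52413e-08] × [0.00035563] = 5.42026e-12
  f_II = [0.0585642] × [0.16777] = 0.00982532
  f_III = [0.126866] × [0.0848542] = 0.0107652
Multiply by the mixture weights:
  π_I·f_I = 0.57 × 5.42026e-12 = 3.08955e-12
  π_II·f_II = 0.14 × 0.00982532 = 0.00137554
  π_III·f_III = 0.29 × 0.0107652 = 0.00312189
Denominator: 3.08955e-12 + 0.00137554 + 0.00312189 = 0.00449744
Responsibility of Group III: 0.00312189 / 0.00449744 ≈ 0.6941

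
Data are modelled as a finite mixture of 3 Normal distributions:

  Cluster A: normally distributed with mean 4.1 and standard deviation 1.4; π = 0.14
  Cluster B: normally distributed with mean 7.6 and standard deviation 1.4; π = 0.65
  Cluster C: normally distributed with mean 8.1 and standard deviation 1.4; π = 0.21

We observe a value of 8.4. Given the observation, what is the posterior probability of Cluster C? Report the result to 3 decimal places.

0.271

P(component k | x) = π_k·f_k(x) / marginal(x), where marginal(x) = Σ_j π_j·f_j(x).
Normal densities:
  f_A = (1/(1.4·√(2π)))·exp(−(8.4−4.1)²/(2·1.4²)) = 0.284959·exp(-4.71684) = 0.00254851
  f_B = (1/(1.4·√(2π)))·exp(−(8.4−7.6)²/(2·1.4²)) = 0.284959·exp(-0.16327) = 0.242034
  f_C = (1/(1.4·√(2π)))·exp(−(8.4−8.1)²/(2·1.4²)) = 0.284959·exp(-0.02296) = 0.278491
Unnormalised posteriors:
  π_A·f_A = 0.14 × 0.00254851 = 0.000356791
  π_B·f_B = 0.65 × 0.242034 = 0.157322
  π_C·f_C = 0.21 × 0.278491 = 0.0584831
Sum: 0.000356791 + 0.157322 + 0.0584831 = 0.216162
So the posterior for Cluster C is 0.0584831 / 0.216162 ≈ 0.271.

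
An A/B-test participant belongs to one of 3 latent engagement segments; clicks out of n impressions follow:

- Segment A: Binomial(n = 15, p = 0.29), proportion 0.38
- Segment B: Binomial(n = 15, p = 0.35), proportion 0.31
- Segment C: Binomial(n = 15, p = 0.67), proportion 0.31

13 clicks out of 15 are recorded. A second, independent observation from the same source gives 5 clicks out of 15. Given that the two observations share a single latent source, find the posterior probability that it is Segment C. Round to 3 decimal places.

By Bayes' theorem, P(k | x) = P(Z=k) f_k(x) / Σ_j P(Z=j) f_j(x).
Since both observations come from the same component, the likelihood for component k is f_k(x₁)·f_k(x₂).
  p_A = [C(15,13)·0.29^13·0.71^2 = 105·1.02606e-07·0.5041 = 5.431e-06] × [0.200507] = 1.08895e-06
  p_B = [C(15,13)·0.35^13·0.65^2 = 105·1.18273e-06·0.4225 = 5.24687e-05] × [0.212339] = 1.11411e-05
  p_C = [C(15,13)·0.67^13·0.33^2 = 105·0.00548242·0.1089 = 0.0626888] × [0.00620967] = 0.000389277
Unnormalised posteriors:
  P(Z=A)·p_A = 0.38 × 1.08895e-06 = 4.13802e-07
  P(Z=B)·p_B = 0.31 × 1.11411e-05 = 3.45375e-06
  P(Z=C)·p_C = 0.31 × 0.000389277 = 0.000120676
Normaliser: 4.13802e-07 + 3.45375e-06 + 0.000120676 = 0.000124543
Responsibility of Segment C: 0.000120676 / 0.000124543 ≈ 0.969

0.969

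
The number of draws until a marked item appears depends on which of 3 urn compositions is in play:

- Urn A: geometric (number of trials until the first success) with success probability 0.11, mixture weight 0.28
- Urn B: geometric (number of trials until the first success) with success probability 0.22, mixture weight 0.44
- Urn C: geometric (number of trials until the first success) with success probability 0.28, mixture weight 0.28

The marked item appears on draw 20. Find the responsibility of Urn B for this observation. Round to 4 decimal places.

P(component k | x) = P(Z=k)·f_k(x) / marginal(x), where marginal(x) = Σ_j P(Z=j)·f_j(x).
Component likelihoods at x = 20:
  f_A = 0.0120172
  f_B = 0.00195984
  f_C = 0.000545099
Prior × likelihood for each component:
  P(Z=A)·f_A = 0.28 × 0.0120172 = 0.00336481
  P(Z=B)·f_B = 0.44 × 0.00195984 = 0.000862329
  P(Z=C)·f_C = 0.28 × 0.000545099 = 0.000152628
Normaliser: 0.00336481 + 0.000862329 + 0.000152628 = 0.00437977
P(Urn B | data) = 0.000862329 / 0.00437977 ≈ 0.1969

0.1969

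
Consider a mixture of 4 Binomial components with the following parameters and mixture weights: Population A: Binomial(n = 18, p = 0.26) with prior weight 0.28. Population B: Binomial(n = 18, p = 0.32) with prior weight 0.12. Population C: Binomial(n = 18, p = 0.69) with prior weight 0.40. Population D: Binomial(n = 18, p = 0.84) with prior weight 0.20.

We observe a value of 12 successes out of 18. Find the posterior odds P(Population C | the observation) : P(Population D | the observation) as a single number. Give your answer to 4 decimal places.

Only the two components matter; the odds are (w_i f_i(x)) / (w_j f_j(x)).
Evaluate each component's likelihood at the observed value:
  f_A = C(18,12)·0.26^12·0.74^6 = 18564·9.5429e-08·0.164206 = 0.000290899
  f_B = C(18,12)·0.32^12·0.68^6 = 18564·1.15292e-06·0.0988675 = 0.00211604
  f_C = C(18,12)·0.69^12·0.31^6 = 18564·0.0116463·0.000887504 = 0.19188
  f_D = C(18,12)·0.84^12·0.16^6 = 18564·0.12341·1.67772e-05 = 0.0384364
0.0767522 / 0.00768728 ≈ 9.9843

9.9843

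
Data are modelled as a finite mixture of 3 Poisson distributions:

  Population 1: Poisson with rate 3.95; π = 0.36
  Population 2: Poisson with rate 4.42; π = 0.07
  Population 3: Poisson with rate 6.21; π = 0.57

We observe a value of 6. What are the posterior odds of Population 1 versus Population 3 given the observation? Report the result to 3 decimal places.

Since P(k|x) ∝ w_k f_k(x), the posterior odds are w_i f_i(x) / (w_j f_j(x)).
Component likelihoods at x = 6:
  f_1 = e^(−3.95)·3.95^6/6! = 0.101575
  f_2 = e^(−4.42)·4.42^6/6! = 0.124629
  f_3 = e^(−6.21)·6.21^6/6! = 0.160047
0.036567 / 0.091227 ≈ 0.401

0.401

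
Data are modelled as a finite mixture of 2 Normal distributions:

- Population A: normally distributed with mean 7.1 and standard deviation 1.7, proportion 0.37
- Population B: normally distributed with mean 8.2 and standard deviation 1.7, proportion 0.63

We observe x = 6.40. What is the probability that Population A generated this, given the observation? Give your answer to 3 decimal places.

0.486

Posterior ∝ prior × likelihood, so P(k | x) ∝ π_k f_k(x); normalise over all components.
Normal densities:
  L_A = 0.215598
  L_B = 0.133973
Unnormalised posteriors:
  π_A·L_A = 0.37 × 0.215598 = 0.0797711
  π_B·L_B = 0.63 × 0.133973 = 0.0844027
Sum: 0.0797711 + 0.0844027 = 0.164174
So the posterior for Population A is 0.0797711 / 0.164174 ≈ 0.486.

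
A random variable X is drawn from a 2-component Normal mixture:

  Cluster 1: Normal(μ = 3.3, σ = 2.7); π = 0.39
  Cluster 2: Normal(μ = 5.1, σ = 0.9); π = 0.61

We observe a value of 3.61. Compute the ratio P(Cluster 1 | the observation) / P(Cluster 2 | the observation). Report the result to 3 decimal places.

Only the two components matter; the odds are (P(Z=i) f_i(x)) / (P(Z=j) f_j(x)).
Evaluate each component's likelihood at the observed value:
  f_1 = (1/(2.7·√(2π)))·exp(−(3.61−3.3)²/(2·2.7²)) = 0.147756·exp(-0.00659) = 0.146786
  f_2 = (1/(0.9·√(2π)))·exp(−(3.61−5.1)²/(2·0.9²)) = 0.443269·exp(-1.37043) = 0.112589
0.0572464 / 0.0686794 ≈ 0.834

0.834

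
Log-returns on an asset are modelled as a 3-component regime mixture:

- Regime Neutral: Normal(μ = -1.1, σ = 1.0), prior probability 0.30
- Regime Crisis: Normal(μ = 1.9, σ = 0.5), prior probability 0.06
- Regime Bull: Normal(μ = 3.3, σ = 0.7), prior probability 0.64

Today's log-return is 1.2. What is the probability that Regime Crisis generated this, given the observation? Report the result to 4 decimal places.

0.5888

Apply Bayes' rule: the posterior for each component is proportional to its prior times its likelihood at x.
Component likelihoods at x = 1.2:
  p_Neutral = 0.028327
  p_Crisis = 0.299455
  p_Bull = 0.00633121
Weight by the priors:
  P(Z=Neutral)·p_Neutral = 0.30 × 0.028327 = 0.00849811
  P(Z=Crisis)·p_Crisis = 0.06 × 0.299455 = 0.0179673
  P(Z=Bull)·p_Bull = 0.64 × 0.00633121 = 0.00405198
Marginal: 0.00849811 + 0.0179673 + 0.00405198 = 0.0305174
So the posterior for Regime Crisis is 0.0179673 / 0.0305174 ≈ 0.5888.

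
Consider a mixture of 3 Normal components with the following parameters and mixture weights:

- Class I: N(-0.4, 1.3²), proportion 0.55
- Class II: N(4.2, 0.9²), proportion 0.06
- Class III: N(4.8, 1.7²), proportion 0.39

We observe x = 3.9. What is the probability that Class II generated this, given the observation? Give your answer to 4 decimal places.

Posterior ∝ prior × likelihood, so P(k | x) ∝ π_k f_k(x); normalise over all components.
Component likelihoods at x = 3.9:
  p_I = (1/(1.3·√(2π)))·exp(−(3.9−-0.4)²/(2·1.3²)) = 0.306879·exp(-5.47041) = 0.0012918
  p_II = (1/(0.9·√(2π)))·exp(−(3.9−4.2)²/(2·0.9²)) = 0.443269·exp(-0.05556) = 0.419315
  p_III = (1/(1.7·√(2π)))·exp(−(3.9−4.8)²/(2·1.7²)) = 0.234672·exp(-0.14014) = 0.203986
Prior × likelihood for each component:
  π_I·p_I = 0.55 × 0.0012918 = 0.000710491
  π_II·p_II = 0.06 × 0.419315 = 0.0251589
  π_III·p_III = 0.39 × 0.203986 = 0.0795544
Marginal: 0.000710491 + 0.0251589 + 0.0795544 = 0.105424
P(Class II | data) = 0.0251589 / 0.105424 ≈ 0.2386

0.2386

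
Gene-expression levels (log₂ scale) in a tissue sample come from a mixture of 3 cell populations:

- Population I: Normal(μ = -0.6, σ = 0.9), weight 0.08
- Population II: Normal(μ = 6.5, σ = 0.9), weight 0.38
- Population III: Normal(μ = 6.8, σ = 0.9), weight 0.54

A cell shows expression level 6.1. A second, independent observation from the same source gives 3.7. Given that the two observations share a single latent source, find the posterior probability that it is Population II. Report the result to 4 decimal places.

P(component k | x) = π_k·f_k(x) / marginal(x), where marginal(x) = Σ_j π_j·f_j(x).
Since both observations come from the same component, the likelihood for component k is f_k(x₁)·f_k(x₂).
  f_I = [4.09658e-13] × [4.89568e-06] = 2.00555e-18
  f_II = [0.401582] × [0.00350668] = 0.00140822
  f_III = [0.327572] × [0.00117595] = 0.000385209
Unnormalised posteriors:
  π_I·f_I = 0.08 × 2.00555e-18 = 1.60444e-19
  π_II·f_II = 0.38 × 0.00140822 = 0.000535124
  π_III·f_III = 0.54 × 0.000385209 = 0.000208013
Normaliser: 1.60444e-19 + 0.000535124 + 0.000208013 = 0.000743137
So the posterior for Population II is 0.000535124 / 0.000743137 ≈ 0.7201.

0.7201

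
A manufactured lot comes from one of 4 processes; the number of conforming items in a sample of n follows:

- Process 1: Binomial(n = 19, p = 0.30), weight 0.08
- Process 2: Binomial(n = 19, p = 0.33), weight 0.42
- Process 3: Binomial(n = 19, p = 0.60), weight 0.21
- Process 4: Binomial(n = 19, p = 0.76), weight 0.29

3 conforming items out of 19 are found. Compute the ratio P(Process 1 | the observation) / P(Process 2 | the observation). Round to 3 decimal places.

The posterior odds equal the prior odds times the likelihood ratio: (P(Z=i)/P(Z=j))·(f_i(x)/f_j(x)).
Binomial probabilities:
  p_1 = 0.0869473
  p_2 = 0.0574199
  p_3 = 8.98954e-05
  p_4 = 5.154e-08
Odds = (0.08/0.42) × (0.0869473/0.0574199) = 0.190476 × 1.51424 ≈ 0.288

0.288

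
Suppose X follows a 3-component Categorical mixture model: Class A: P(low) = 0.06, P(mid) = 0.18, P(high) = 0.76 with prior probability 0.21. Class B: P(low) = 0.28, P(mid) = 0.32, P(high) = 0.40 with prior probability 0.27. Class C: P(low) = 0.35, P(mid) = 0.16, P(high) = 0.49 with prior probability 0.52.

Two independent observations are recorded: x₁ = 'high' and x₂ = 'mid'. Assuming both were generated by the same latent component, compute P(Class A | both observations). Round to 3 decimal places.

0.276

Posterior ∝ prior × likelihood, so P(k | x) ∝ P(Z=k) f_k(x); normalise over all components.
Since both observations come from the same component, the likelihood for component k is f_k(x₁)·f_k(x₂).
  p_A = [0.76] × [0.18] = 0.1368
  p_B = [0.4] × [0.32] = 0.128
  p_C = [0.49] × [0.16] = 0.0784
Multiply by the mixture weights:
  P(Z=A)·p_A = 0.21 × 0.1368 = 0.028728
  P(Z=B)·p_B = 0.27 × 0.128 = 0.03456
  P(Z=C)·p_C = 0.52 × 0.0784 = 0.040768
Marginal: 0.028728 + 0.03456 + 0.040768 = 0.104056
P(Class A | x) ≈ 0.276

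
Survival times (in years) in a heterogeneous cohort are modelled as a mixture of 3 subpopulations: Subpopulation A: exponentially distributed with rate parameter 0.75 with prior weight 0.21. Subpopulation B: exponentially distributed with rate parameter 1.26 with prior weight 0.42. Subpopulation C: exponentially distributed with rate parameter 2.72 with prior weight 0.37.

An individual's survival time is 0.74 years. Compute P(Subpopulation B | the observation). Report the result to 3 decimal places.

0.481

The responsibility of component k is π_k f_k(x) divided by Σ_j π_j f_j(x).
Component likelihoods at x = 0.74 years:
  L_A = 0.75·e^(−0.75·0.74) = 0.75·e^(−0.5550) = 0.430554
  L_B = 1.26·e^(−1.26·0.74) = 1.26·e^(−0.9324) = 0.495946
  L_C = 2.72·e^(−2.72·0.74) = 2.72·e^(−2.0128) = 0.36343
Weight by the priors:
  π_A·L_A = 0.21 × 0.430554 = 0.0904164
  π_B·L_B = 0.42 × 0.495946 = 0.208297
  π_C·L_C = 0.37 × 0.36343 = 0.134469
Normaliser: 0.0904164 + 0.208297 + 0.134469 = 0.433183
P(Subpopulation B | 0.74 years) ≈ 0.481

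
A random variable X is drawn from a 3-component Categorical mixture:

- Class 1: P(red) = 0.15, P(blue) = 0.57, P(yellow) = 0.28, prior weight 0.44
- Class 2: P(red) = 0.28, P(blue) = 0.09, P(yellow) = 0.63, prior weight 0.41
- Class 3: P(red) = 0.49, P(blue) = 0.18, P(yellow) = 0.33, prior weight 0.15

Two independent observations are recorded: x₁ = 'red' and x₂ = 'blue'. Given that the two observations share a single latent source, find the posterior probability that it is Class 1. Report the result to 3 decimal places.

Posterior ∝ prior × likelihood, so P(k | x) ∝ w_k f_k(x); normalise over all components.
Since both observations come from the same component, the likelihood for component k is f_k(x₁)·f_k(x₂).
  L_1 = [P(red | comp) = 0.15] × [0.57] = 0.0855
  L_2 = [P(red | comp) = 0.28] × [0.09] = 0.0252
  L_3 = [P(red | comp) = 0.49] × [0.18] = 0.0882
Weight by the priors:
  w_1·L_1 = 0.44 × 0.0855 = 0.03762
  w_2·L_2 = 0.41 × 0.0252 = 0.010332
  w_3·L_3 = 0.15 × 0.0882 = 0.01323
Denominator: 0.03762 + 0.010332 + 0.01323 = 0.061182
Responsibility of Class 1: 0.03762 / 0.061182 ≈ 0.615

0.615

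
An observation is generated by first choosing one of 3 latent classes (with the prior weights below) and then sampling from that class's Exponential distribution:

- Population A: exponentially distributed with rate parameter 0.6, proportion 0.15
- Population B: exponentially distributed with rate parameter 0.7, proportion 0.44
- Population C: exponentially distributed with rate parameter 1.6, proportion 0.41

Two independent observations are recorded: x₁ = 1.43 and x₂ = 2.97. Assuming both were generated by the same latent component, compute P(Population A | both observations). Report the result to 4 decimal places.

The responsibility of component k is P(Z=k) f_k(x) divided by Σ_j P(Z=j) f_j(x).
Since both observations come from the same component, the likelihood for component k is f_k(x₁)·f_k(x₂).
  f_A = [0.6·e^(−0.6·1.43) = 0.6·e^(−0.8580) = 0.254406] × [0.100981] = 0.0256901
  f_B = [0.7·e^(−0.7·1.43) = 0.7·e^(−1.0010) = 0.257258] × [0.0875386] = 0.02252
  f_C = [1.6·e^(−1.6·1.43) = 1.6·e^(−2.2880) = 0.162351] × [0.0138151] = 0.00224288
Unnormalised posteriors:
  P(Z=A)·f_A = 0.15 × 0.0256901 = 0.00385351
  P(Z=B)·f_B = 0.44 × 0.02252 = 0.00990882
  P(Z=C)·f_C = 0.41 × 0.00224288 = 0.000919582
Evidence: 0.00385351 + 0.00990882 + 0.000919582 = 0.0146819
Responsibility of Population A: 0.00385351 / 0.0146819 ≈ 0.2625

0.2625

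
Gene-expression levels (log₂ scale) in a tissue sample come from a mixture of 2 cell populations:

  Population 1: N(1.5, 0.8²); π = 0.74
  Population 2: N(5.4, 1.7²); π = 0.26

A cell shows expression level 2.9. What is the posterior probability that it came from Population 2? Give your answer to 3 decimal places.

0.206

Apply Bayes' rule: the posterior for each component is proportional to its prior times its likelihood at x.
Normal densities:
  L_1 = (1/(0.8·√(2π)))·exp(−(2.9−1.5)²/(2·0.8²)) = 0.498678·exp(-1.53125) = 0.107847
  L_2 = (1/(1.7·√(2π)))·exp(−(2.9−5.4)²/(2·1.7²)) = 0.234672·exp(-1.08131) = 0.0795888
Weight by the priors:
  π_1·L_1 = 0.74 × 0.107847 = 0.0798065
  π_2·L_2 = 0.26 × 0.0795888 = 0.0206931
Denominator: 0.0798065 + 0.0206931 = 0.1005
Responsibility of Population 2: 0.0206931 / 0.1005 ≈ 0.206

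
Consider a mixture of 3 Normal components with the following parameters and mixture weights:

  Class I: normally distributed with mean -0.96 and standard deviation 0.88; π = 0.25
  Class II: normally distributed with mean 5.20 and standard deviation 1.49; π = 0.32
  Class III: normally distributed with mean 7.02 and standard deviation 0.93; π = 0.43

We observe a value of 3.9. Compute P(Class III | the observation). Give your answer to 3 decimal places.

0.011

Apply Bayes' rule: the posterior for each component is proportional to its prior times its likelihood at x.
Normal densities:
  L_I = 1.07975e-07
  L_II = 0.182989
  L_III = 0.00154329
Prior × likelihood for each component:
  π_I·L_I = 0.25 × 1.07975e-07 = 2.69938e-08
  π_II·L_II = 0.32 × 0.182989 = 0.0585565
  π_III·L_III = 0.43 × 0.00154329 = 0.000663614
Marginal: 2.69938e-08 + 0.0585565 + 0.000663614 = 0.0592202
Responsibility of Class III: 0.000663614 / 0.0592202 ≈ 0.011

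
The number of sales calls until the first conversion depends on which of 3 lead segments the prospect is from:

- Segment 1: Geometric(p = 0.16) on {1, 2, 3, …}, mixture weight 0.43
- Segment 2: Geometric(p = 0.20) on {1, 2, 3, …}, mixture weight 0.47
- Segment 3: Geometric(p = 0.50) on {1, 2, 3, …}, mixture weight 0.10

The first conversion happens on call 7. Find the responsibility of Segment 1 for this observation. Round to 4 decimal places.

The responsibility of component k is π_k f_k(x) divided by Σ_j π_j f_j(x).
Component likelihoods at x = 7:
  f_1 = 0.0562077
  f_2 = 0.0524288
  f_3 = 0.0078125
Weight by the priors:
  π_1·f_1 = 0.43 × 0.0562077 = 0.0241693
  π_2·f_2 = 0.47 × 0.0524288 = 0.0246415
  π_3·f_3 = 0.10 × 0.0078125 = 0.00078125
Marginal: 0.0241693 + 0.0246415 + 0.00078125 = 0.0495921
P(Segment 1 | 7) ≈ 0.4874

0.4874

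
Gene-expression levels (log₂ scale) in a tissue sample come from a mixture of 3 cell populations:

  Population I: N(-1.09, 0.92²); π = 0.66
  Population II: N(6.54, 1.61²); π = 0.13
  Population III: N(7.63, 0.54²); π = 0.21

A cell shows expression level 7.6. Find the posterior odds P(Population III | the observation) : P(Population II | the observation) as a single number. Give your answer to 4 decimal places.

5.9726

Only the two components matter; the odds are (π_i f_i(x)) / (π_j f_j(x)).
Evaluate each component's likelihood at the observed value:
  f_I = 1.83303e-20
  f_II = 0.199507
  f_III = 0.737643
Posterior odds = (π_III·f_III) / (π_II·f_II) = (0.21·0.737643) / (0.13·0.199507) = 0.154905 / 0.0259359 ≈ 5.9726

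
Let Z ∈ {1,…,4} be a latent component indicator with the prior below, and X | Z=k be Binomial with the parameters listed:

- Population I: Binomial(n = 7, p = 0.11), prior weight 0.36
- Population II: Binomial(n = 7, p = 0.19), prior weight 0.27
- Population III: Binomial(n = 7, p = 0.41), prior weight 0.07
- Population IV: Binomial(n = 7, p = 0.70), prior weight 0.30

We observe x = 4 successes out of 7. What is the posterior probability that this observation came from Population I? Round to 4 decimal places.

0.0144

By Bayes' theorem, P(k | x) = π_k f_k(x) / Σ_j π_j f_j(x).
Binomial probabilities:
  f_I = C(7,4)·0.11^4·0.89^3 = 35·0.00014641·0.704969 = 0.00361251
  f_II = C(7,4)·0.19^4·0.81^3 = 35·0.00130321·0.531441 = 0.0242403
  f_III = C(7,4)·0.41^4·0.59^3 = 35·0.0282576·0.205379 = 0.203123
  f_IV = C(7,4)·0.70^4·0.30^3 = 35·0.2401·0.027 = 0.226895
Multiply by the mixture weights:
  π_I·f_I = 0.36 × 0.00361251 = 0.0013005
  π_II·f_II = 0.27 × 0.0242403 = 0.00654487
  π_III·f_III = 0.07 × 0.203123 = 0.0142186
  π_IV·f_IV = 0.30 × 0.226895 = 0.0680684
Normaliser: 0.0013005 + 0.00654487 + 0.0142186 + 0.0680684 = 0.0901323
So the posterior for Population I is 0.0013005 / 0.0901323 ≈ 0.0144.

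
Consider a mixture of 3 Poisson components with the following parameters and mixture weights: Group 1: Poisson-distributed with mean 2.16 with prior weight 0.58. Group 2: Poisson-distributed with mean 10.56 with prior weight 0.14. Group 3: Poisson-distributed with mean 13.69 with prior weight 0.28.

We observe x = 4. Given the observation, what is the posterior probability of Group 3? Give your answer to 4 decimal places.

Posterior ∝ prior × likelihood, so P(k | x) ∝ w_k f_k(x); normalise over all components.
Component likelihoods at x = 4:
  f_1 = 0.104599
  f_2 = 0.0134368
  f_3 = 0.00165925
Prior × likelihood for each component:
  w_1·f_1 = 0.58 × 0.104599 = 0.0606674
  w_2·f_2 = 0.14 × 0.0134368 = 0.00188115
  w_3·f_3 = 0.28 × 0.00165925 = 0.000464589
Evidence: 0.0606674 + 0.00188115 + 0.000464589 = 0.0630132
P(Group 3 | data) ≈ 0.0074

0.0074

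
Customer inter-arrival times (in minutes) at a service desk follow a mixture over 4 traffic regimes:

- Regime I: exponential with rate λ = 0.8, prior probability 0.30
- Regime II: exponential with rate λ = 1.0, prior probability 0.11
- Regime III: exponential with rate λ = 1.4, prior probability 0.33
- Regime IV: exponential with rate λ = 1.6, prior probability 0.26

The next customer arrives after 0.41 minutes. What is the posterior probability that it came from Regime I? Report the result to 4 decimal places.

0.2395

P(component k | x) = π_k·f_k(x) / marginal(x), where marginal(x) = Σ_j π_j·f_j(x).
Component likelihoods at x = 0.41 minutes:
  p_I = 0.8·e^(−0.8·0.41) = 0.8·e^(−0.3280) = 0.57629
  p_II = 1.0·e^(−1.0·0.41) = 1.0·e^(−0.4100) = 0.66365
  p_III = 1.4·e^(−1.4·0.41) = 1.4·e^(−0.5740) = 0.788575
  p_IV = 1.6·e^(−1.6·0.41) = 1.6·e^(−0.6560) = 0.830277
Multiply by the mixture weights:
  π_I·p_I = 0.30 × 0.57629 = 0.172887
  π_II·p_II = 0.11 × 0.66365 = 0.0730015
  π_III·p_III = 0.33 × 0.788575 = 0.26023
  π_IV·p_IV = 0.26 × 0.830277 = 0.215872
Marginal: 0.172887 + 0.0730015 + 0.26023 + 0.215872 = 0.72199
P(Regime I | 0.41 minutes) ≈ 0.2395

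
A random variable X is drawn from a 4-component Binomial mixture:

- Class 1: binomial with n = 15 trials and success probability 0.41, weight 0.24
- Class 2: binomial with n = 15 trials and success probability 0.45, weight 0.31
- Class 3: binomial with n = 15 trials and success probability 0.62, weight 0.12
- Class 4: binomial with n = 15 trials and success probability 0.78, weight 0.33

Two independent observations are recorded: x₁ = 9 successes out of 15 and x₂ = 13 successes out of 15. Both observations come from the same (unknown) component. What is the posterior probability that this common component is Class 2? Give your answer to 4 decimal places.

Posterior ∝ prior × likelihood, so P(k | x) ∝ π_k f_k(x); normalise over all components.
Since both observations come from the same component, the likelihood for component k is f_k(x₁)·f_k(x₂).
  p_1 = [C(15,9)·0.41^9·0.59^6 = 5005·0.000327382·0.0421805 = 0.0691148] × [0.00033813] = 2.33698e-05
  p_2 = [C(15,9)·0.45^9·0.55^6 = 5005·0.000756681·0.0276806 = 0.104832] × [0.000985547] = 0.000103317
  p_3 = [C(15,9)·0.62^9·0.38^6 = 5005·0.0135371·0.00301094 = 0.204] × [0.0303283] = 0.00618699
  p_4 = [C(15,9)·0.78^9·0.22^6 = 5005·0.106869·0.00011338 = 0.0606445] × [0.201032] = 0.0121915
Prior × likelihood for each component:
  π_1·p_1 = 0.24 × 2.33698e-05 = 5.60874e-06
  π_2·p_2 = 0.31 × 0.000103317 = 3.20282e-05
  π_3·p_3 = 0.12 × 0.00618699 = 0.000742439
  π_4·p_4 = 0.33 × 0.0121915 = 0.00402319
Denominator: 5.60874e-06 + 3.20282e-05 + 0.000742439 + 0.00402319 = 0.00480326
P(Class 2 | x₁, x₂) ≈ 0.0067

0.0067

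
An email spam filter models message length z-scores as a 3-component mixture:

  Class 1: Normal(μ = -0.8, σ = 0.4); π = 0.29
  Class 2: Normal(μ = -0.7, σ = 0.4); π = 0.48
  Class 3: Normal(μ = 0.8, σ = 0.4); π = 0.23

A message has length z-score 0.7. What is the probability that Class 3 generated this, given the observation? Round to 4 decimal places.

The responsibility of component k is P(Z=k) f_k(x) divided by Σ_j P(Z=j) f_j(x).
Normal densities:
  p_1 = (1/(0.4·√(2π)))·exp(−(0.7−-0.8)²/(2·0.4²)) = 0.997356·exp(-7.03125) = 0.000881489
  p_2 = (1/(0.4·√(2π)))·exp(−(0.7−-0.7)²/(2·0.4²)) = 0.997356·exp(-6.12500) = 0.00218171
  p_3 = (1/(0.4·√(2π)))·exp(−(0.7−0.8)²/(2·0.4²)) = 0.997356·exp(-0.03125) = 0.96667
Unnormalised posteriors:
  P(Z=1)·p_1 = 0.29 × 0.000881489 = 0.000255632
  P(Z=2)·p_2 = 0.48 × 0.00218171 = 0.00104722
  P(Z=3)·p_3 = 0.23 × 0.96667 = 0.222334
Evidence: 0.000255632 + 0.00104722 + 0.222334 = 0.223637
So the posterior for Class 3 is 0.222334 / 0.223637 ≈ 0.9942.

0.9942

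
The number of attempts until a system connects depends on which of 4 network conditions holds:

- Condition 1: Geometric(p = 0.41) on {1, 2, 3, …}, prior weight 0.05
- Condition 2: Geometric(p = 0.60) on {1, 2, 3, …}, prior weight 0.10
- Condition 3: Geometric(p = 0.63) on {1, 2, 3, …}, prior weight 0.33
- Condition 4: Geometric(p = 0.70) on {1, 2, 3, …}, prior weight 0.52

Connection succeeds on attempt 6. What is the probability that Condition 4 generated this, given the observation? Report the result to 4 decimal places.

0.2007

By Bayes' theorem, P(k | x) = P(Z=k) f_k(x) / Σ_j P(Z=j) f_j(x).
Component likelihoods at x = 6:
  p_1 = 0.41·(1−0.41)^5 = 0.41·0.0714924 = 0.0293119
  p_2 = 0.60·(1−0.60)^5 = 0.60·0.01024 = 0.006144
  p_3 = 0.63·(1−0.63)^5 = 0.63·0.0069344 = 0.00436867
  p_4 = 0.70·(1−0.70)^5 = 0.70·0.00243 = 0.001701
Prior × likelihood for each component:
  P(Z=1)·p_1 = 0.05 × 0.0293119 = 0.00146559
  P(Z=2)·p_2 = 0.10 × 0.006144 = 0.0006144
  P(Z=3)·p_3 = 0.33 × 0.00436867 = 0.00144166
  P(Z=4)·p_4 = 0.52 × 0.001701 = 0.00088452
Marginal: 0.00146559 + 0.0006144 + 0.00144166 + 0.00088452 = 0.00440618
P(Condition 4 | 6) ≈ 0.2007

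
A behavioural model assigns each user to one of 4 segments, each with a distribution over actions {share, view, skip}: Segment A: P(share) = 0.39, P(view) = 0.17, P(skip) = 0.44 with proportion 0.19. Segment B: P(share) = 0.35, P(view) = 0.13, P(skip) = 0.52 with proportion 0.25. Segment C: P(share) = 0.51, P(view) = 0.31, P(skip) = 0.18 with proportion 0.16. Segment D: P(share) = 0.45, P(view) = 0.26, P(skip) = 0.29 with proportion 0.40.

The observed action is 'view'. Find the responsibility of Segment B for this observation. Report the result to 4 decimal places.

Apply Bayes' rule: the posterior for each component is proportional to its prior times its likelihood at x.
Component likelihoods at x = 'view':
  p_A = 0.17
  p_B = 0.13
  p_C = 0.31
  p_D = 0.26
Weight by the priors:
  π_A·p_A = 0.19 × 0.17 = 0.0323
  π_B·p_B = 0.25 × 0.13 = 0.0325
  π_C·p_C = 0.16 × 0.31 = 0.0496
  π_D·p_D = 0.40 × 0.26 = 0.104
Normaliser: 0.0323 + 0.0325 + 0.0496 + 0.104 = 0.2184
So the posterior for Segment B is 0.0325 / 0.2184 ≈ 0.1488.

0.1488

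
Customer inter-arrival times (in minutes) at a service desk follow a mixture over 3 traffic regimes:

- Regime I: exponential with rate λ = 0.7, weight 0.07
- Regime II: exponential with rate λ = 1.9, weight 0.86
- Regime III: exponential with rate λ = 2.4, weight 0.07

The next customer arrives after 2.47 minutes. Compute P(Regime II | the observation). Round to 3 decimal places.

0.621

Apply Bayes' rule: the posterior for each component is proportional to its prior times its likelihood at x.
Exponential densities:
  L_I = 0.7·e^(−0.7·2.47) = 0.7·e^(−1.7290) = 0.124223
  L_II = 1.9·e^(−1.9·2.47) = 1.9·e^(−4.6930) = 0.0174024
  L_III = 2.4·e^(−2.4·2.47) = 2.4·e^(−5.9280) = 0.00639313
Multiply by the mixture weights:
  P(Z=I)·L_I = 0.07 × 0.124223 = 0.00869563
  P(Z=II)·L_II = 0.86 × 0.0174024 = 0.0149661
  P(Z=III)·L_III = 0.07 × 0.00639313 = 0.000447519
Evidence: 0.00869563 + 0.0149661 + 0.000447519 = 0.0241092
So the posterior for Regime II is 0.0149661 / 0.0241092 ≈ 0.621.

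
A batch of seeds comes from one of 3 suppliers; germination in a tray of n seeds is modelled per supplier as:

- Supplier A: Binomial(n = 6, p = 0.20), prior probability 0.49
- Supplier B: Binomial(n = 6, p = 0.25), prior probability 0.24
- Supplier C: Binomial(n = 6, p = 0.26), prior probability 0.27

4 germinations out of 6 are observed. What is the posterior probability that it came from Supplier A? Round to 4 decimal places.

0.2943

P(component k | x) = π_k·f_k(x) / marginal(x), where marginal(x) = Σ_j π_j·f_j(x).
Evaluate each component's likelihood at the observed value:
  p_A = 0.01536
  p_B = 0.032959
  p_C = 0.037536
Weight by the priors:
  π_A·p_A = 0.49 × 0.01536 = 0.0075264
  π_B·p_B = 0.24 × 0.032959 = 0.00791016
  π_C·p_C = 0.27 × 0.037536 = 0.0101347
Sum: 0.0075264 + 0.00791016 + 0.0101347 = 0.0255713
P(Supplier A | x) ≈ 0.2943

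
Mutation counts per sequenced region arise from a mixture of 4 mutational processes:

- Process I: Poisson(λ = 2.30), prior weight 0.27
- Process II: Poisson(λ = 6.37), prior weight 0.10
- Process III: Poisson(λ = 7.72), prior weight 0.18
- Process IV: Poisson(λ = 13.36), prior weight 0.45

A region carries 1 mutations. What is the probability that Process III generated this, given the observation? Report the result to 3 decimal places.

By Bayes' theorem, P(k | x) = π_k f_k(x) / Σ_j π_j f_j(x).
Evaluate each component's likelihood at the observed value:
  f_I = 0.230595
  f_II = 0.0109065
  f_III = 0.0034266
  f_IV = 2.10684e-05
Prior × likelihood for each component:
  π_I·f_I = 0.27 × 0.230595 = 0.0622607
  π_II·f_II = 0.10 × 0.0109065 = 0.00109065
  π_III·f_III = 0.18 × 0.0034266 = 0.000616789
  π_IV·f_IV = 0.45 × 2.10684e-05 = 9.48079e-06
Normaliser: 0.0622607 + 0.00109065 + 0.000616789 + 9.48079e-06 = 0.0639777
P(Process III | x) ≈ 0.010

0.010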